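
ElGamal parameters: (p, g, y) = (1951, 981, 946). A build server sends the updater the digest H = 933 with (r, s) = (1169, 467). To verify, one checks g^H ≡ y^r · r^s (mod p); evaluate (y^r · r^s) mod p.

946^2 = 894916 ≡ 1358
946^4 ≡ 1358^2 = 1844164 ≡ 469
946^8 ≡ 469^2 = 219961 ≡ 1449
946^16 ≡ 1449^2 = 2099601 ≡ 325
946^32 ≡ 325^2 = 105625 ≡ 271
946^64 ≡ 271^2 = 73441 ≡ 1254
946^128 ≡ 1254^2 = 1572516 ≡ 10
946^256 ≡ 10^2 = 100
946^512 ≡ 100^2 = 10000 ≡ 245
946^1024 ≡ 245^2 = 60025 ≡ 1495
1169 = 1024 + 128 + 16 + 1, so 946^1169 ≡ 1495·10·325·946 ≡ 992 (mod 1951)
1169^2 = 1366561 ≡ 861
1169^4 ≡ 861^2 = 741321 ≡ 1892
1169^8 ≡ 1892^2 = 3579664 ≡ 1530
1169^16 ≡ 1530^2 = 2340900 ≡ 1651
1169^32 ≡ 1651^2 = 2725801 ≡ 254
1169^64 ≡ 254^2 = 64516 ≡ 133
1169^128 ≡ 133^2 = 17689 ≡ 130
1169^256 ≡ 130^2 = 16900 ≡ 1292
467 = 256 + 128 + 64 + 16 + 2 + 1, so 1169^467 ≡ 1292·130·133·1651·861·1169 ≡ 1845 (mod 1951)
y^r · r^s ≡ 992·1845 = 1830240 ≡ 202 (mod 1951)

202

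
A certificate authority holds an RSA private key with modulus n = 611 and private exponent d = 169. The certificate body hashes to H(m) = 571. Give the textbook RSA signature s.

(H(m))^169 mod 611 = 298

298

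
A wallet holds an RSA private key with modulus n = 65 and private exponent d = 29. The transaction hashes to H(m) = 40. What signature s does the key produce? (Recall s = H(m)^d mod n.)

(H(m))^2 ≡ 40^2 = 1600 ≡ 40
(H(m))^4 ≡ 40^2 = 1600 ≡ 40
(H(m))^8 ≡ 40^2 = 1600 ≡ 40
(H(m))^16 ≡ 40^2 = 1600 ≡ 40
29 = 16 + 8 + 4 + 1, so (H(m))^29 ≡ 40·40·40·40 ≡ 40 (mod 65)

40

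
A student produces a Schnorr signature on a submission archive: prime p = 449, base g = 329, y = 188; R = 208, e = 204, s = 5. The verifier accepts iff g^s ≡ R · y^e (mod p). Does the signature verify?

does not verify

g^s mod p:
329^2 = 108241 ≡ 32
329^4 ≡ 32^2 = 1024 ≡ 126
5 = 4 + 1, so 329^5 ≡ 126·329 ≡ 146 (mod 449)
R · y^e mod p:
188^2 = 35344 ≡ 322
188^4 ≡ 322^2 = 103684 ≡ 414
188^8 ≡ 414^2 = 171396 ≡ 327
188^16 ≡ 327^2 = 106929 ≡ 67
188^32 ≡ 67^2 = 4489 ≡ 448
188^64 ≡ 448^2 = 200704 ≡ 1
188^128 ≡ 1^2 = 1
204 = 128 + 64 + 8 + 4, so 188^204 ≡ 1·1·327·414 ≡ 229 (mod 449)
208·229 = 47632 ≡ 38 (mod 449)
146 ≠ 38; the check fails.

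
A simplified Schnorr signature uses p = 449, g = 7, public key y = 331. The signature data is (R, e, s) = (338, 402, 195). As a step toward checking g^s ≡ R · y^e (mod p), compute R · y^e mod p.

202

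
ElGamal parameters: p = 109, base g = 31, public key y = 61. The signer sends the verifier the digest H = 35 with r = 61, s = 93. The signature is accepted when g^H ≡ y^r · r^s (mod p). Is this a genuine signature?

forged

Left side g^H mod p:
Squares mod 109: 31^1≡31, 31^2≡89, 31^4≡73, 31^8≡97, 31^16≡35, 31^32≡26
35 = 32 + 2 + 1, so 31^35 ≡ 26·89·31 ≡ 12 (mod 109)
Right side y^r · r^s mod p:
Squares mod 109: 61^1≡61, 61^2≡15, 61^4≡7, 61^8≡49, 61^16≡3, 61^32≡9
61 = 32 + 16 + 8 + 4 + 1, so 61^61 ≡ 9·3·49·7·61 ≡ 83 (mod 109)
Squares mod 109: 61^1≡61, 61^2≡15, 61^4≡7, 61^8≡49, 61^16≡3, 61^32≡9, 61^64≡81
93 = 64 + 16 + 8 + 4 + 1, so 61^93 ≡ 81·3·49·7·61 ≡ 93 (mod 109)
83·93 = 7719 ≡ 89 (mod 109)
12 ≠ 89, so verification fails.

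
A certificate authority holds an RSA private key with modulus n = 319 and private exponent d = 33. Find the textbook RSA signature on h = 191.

75

Squares mod 319: h^1≡191, h^2≡115, h^4≡146, h^8≡262, h^16≡59, h^32≡291
33 = 32 + 1, so h^33 ≡ 291·191 ≡ 75 (mod 319)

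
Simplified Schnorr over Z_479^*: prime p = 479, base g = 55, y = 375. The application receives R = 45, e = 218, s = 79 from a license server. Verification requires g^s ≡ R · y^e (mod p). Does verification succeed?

passes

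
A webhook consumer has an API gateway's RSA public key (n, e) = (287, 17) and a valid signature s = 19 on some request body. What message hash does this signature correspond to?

17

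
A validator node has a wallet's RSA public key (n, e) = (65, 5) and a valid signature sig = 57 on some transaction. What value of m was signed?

57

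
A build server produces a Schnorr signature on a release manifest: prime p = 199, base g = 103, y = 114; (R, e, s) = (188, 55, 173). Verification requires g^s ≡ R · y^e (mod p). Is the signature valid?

g^s mod p:
Squares mod 199: 103^1≡103, 103^2≡62, 103^4≡63, 103^8≡188, 103^16≡121, 103^32≡114, 103^64≡61, 103^128≡139
173 = 128 + 32 + 8 + 4 + 1, so 103^173 ≡ 139·114·188·63·103 ≡ 188 (mod 199)
R · y^e mod p:
Squares mod 199: 114^1≡114, 114^2≡61, 114^4≡139, 114^8≡18, 114^16≡125, 114^32≡103
55 = 32 + 16 + 4 + 2 + 1, so 114^55 ≡ 103·125·139·61·114 ≡ 1 (mod 199)
188·1 = 188 ≡ 188 (mod 199)
188 ≡ 188 (mod 199); signature holds.

valid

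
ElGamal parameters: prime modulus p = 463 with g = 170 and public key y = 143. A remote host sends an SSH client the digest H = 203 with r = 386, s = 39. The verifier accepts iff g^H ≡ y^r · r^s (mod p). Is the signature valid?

Left side g^H mod p:
Squares mod 463: 170^1≡170, 170^2≡194, 170^4≡133, 170^8≡95, 170^16≡228, 170^32≡128, 170^64≡179, 170^128≡94
203 = 128 + 64 + 8 + 2 + 1, so 170^203 ≡ 94·179·95·194·170 ≡ 386 (mod 463)
Right side y^r · r^s mod p:
Squares mod 463: 143^1≡143, 143^2≡77, 143^4≡373, 143^8≡229, 143^16≡122, 143^32≡68, 143^64≡457, 143^128≡36, 143^256≡370
386 = 256 + 128 + 2, so 143^386 ≡ 370·36·77 ≡ 95 (mod 463)
Squares mod 463: 386^1≡386, 386^2≡373, 386^4≡229, 386^8≡122, 386^16≡68, 386^32≡457
39 = 32 + 4 + 2 + 1, so 386^39 ≡ 457·229·373·386 ≡ 238 (mod 463)
95·238 = 22610 ≡ 386 (mod 463)
386 ≡ 386 (mod 463), so the signature is genuine.

valid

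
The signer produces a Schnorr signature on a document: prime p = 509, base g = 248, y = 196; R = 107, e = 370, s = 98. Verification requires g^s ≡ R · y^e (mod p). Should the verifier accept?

g^s mod p:
Squares mod 509: 248^1≡248, 248^2≡424, 248^4≡99, 248^8≡130, 248^16≡103, 248^32≡429, 248^64≡292
98 = 64 + 32 + 2, so 248^98 ≡ 292·429·424 ≡ 500 (mod 509)
R · y^e mod p:
Squares mod 509: 196^1≡196, 196^2≡241, 196^4≡55, 196^8≡480, 196^16≡332, 196^32≡280, 196^64≡14, 196^128≡196, 196^256≡241
370 = 256 + 64 + 32 + 16 + 2, so 196^370 ≡ 241·14·280·332·241 ≡ 57 (mod 509)
107·57 = 6099 ≡ 500 (mod 509)
500 ≡ 500 (mod 509); signature holds.

accept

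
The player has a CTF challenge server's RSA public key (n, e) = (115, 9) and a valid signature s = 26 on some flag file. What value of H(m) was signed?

41

Squares mod 115: s^1≡26, s^2≡101, s^4≡81, s^8≡6
9 = 8 + 1, so s^9 ≡ 6·26 ≡ 41 (mod 115)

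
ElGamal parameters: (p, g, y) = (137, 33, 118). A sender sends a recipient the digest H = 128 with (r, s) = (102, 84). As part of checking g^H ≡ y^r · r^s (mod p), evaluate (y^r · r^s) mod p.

118^2 = 13924 ≡ 87
118^4 ≡ 87^2 = 7569 ≡ 34
118^8 ≡ 34^2 = 1156 ≡ 60
118^16 ≡ 60^2 = 3600 ≡ 38
118^32 ≡ 38^2 = 1444 ≡ 74
118^64 ≡ 74^2 = 5476 ≡ 133
102 = 64 + 32 + 4 + 2, so 118^102 ≡ 133·74·34·87 ≡ 136 (mod 137)
102^2 = 10404 ≡ 129
102^4 ≡ 129^2 = 16641 ≡ 64
102^8 ≡ 64^2 = 4096 ≡ 123
102^16 ≡ 123^2 = 15129 ≡ 59
102^32 ≡ 59^2 = 3481 ≡ 56
102^64 ≡ 56^2 = 3136 ≡ 122
84 = 64 + 16 + 4, so 102^84 ≡ 122·59·64 ≡ 78 (mod 137)
y^r · r^s ≡ 136·78 = 10608 ≡ 59 (mod 137)

59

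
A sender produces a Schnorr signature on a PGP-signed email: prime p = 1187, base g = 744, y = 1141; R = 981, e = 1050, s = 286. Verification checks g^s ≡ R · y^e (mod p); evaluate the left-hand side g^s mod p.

709

Squares mod 1187: 744^1≡744, 744^2≡394, 744^4≡926, 744^8≡462, 744^16≡971, 744^32≡363, 744^64≡12, 744^128≡144, 744^256≡557
286 = 256 + 16 + 8 + 4 + 2, so 744^286 ≡ 557·971·462·926·394 ≡ 709 (mod 1187)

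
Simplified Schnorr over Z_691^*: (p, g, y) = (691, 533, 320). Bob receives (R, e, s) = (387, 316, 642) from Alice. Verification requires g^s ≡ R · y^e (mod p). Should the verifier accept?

g^s mod p:
Squares mod 691: 533^1≡533, 533^2≡88, 533^4≡143, 533^8≡410, 533^16≡187, 533^32≡419, 533^64≡47, 533^128≡136, 533^256≡530, 533^512≡354
642 = 512 + 128 + 2, so 533^642 ≡ 354·136·88 ≡ 151 (mod 691)
R · y^e mod p:
Squares mod 691: 320^1≡320, 320^2≡132, 320^4≡149, 320^8≡89, 320^16≡320, 320^32≡132, 320^64≡149, 320^128≡89, 320^256≡320
316 = 256 + 32 + 16 + 8 + 4, so 320^316 ≡ 320·132·320·89·149 ≡ 320 (mod 691)
387·320 = 123840 ≡ 151 (mod 691)
151 ≡ 151 (mod 691); signature holds.

accept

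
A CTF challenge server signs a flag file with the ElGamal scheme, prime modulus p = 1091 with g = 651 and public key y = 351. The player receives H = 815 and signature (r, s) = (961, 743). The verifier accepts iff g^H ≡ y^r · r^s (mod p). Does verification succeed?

Left side g^H mod p:
Squares mod 1091: 651^1≡651, 651^2≡493, 651^4≡847, 651^8≡622, 651^16≡670, 651^32≡499, 651^64≡253, 651^128≡731, 651^256≡862, 651^512≡73
815 = 512 + 256 + 32 + 8 + 4 + 2 + 1, so 651^815 ≡ 73·862·499·622·847·493·651 ≡ 169 (mod 1091)
Right side y^r · r^s mod p:
Squares mod 1091: 351^1≡351, 351^2≡1009, 351^4≡178, 351^8≡45, 351^16≡934, 351^32≡647, 351^64≡756, 351^128≡943, 351^256≡84, 351^512≡510
961 = 512 + 256 + 128 + 64 + 1, so 351^961 ≡ 510·84·943·756·351 ≡ 439 (mod 1091)
Squares mod 1091: 961^1≡961, 961^2≡535, 961^4≡383, 961^8≡495, 961^16≡641, 961^32≡665, 961^64≡370, 961^128≡525, 961^256≡693, 961^512≡209
743 = 512 + 128 + 64 + 32 + 4 + 2 + 1, so 961^743 ≡ 209·525·370·665·383·535·961 ≡ 354 (mod 1091)
439·354 = 155406 ≡ 484 (mod 1091)
169 ≠ 484, so verification fails.

fails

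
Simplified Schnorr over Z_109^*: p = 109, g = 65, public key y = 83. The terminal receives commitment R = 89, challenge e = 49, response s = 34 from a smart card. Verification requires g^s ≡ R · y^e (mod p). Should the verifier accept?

g^s mod p:
Squares mod 109: 65^1≡65, 65^2≡83, 65^4≡22, 65^8≡48, 65^16≡15, 65^32≡7
34 = 32 + 2, so 65^34 ≡ 7·83 ≡ 36 (mod 109)
R · y^e mod p:
Squares mod 109: 83^1≡83, 83^2≡22, 83^4≡48, 83^8≡15, 83^16≡7, 83^32≡49
49 = 32 + 16 + 1, so 83^49 ≡ 49·7·83 ≡ 20 (mod 109)
89·20 = 1780 ≡ 36 (mod 109)
36 ≡ 36 (mod 109); signature holds.

accept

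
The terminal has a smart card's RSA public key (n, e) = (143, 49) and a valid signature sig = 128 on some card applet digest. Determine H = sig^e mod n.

63

sig^2 ≡ 128^2 = 16384 ≡ 82
sig^4 ≡ 82^2 = 6724 ≡ 3
sig^8 ≡ 3^2 = 9
sig^16 ≡ 9^2 = 81
sig^32 ≡ 81^2 = 6561 ≡ 126
49 = 32 + 16 + 1, so sig^49 ≡ 126·81·128 ≡ 63 (mod 143)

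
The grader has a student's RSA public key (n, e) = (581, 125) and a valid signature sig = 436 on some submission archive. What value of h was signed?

109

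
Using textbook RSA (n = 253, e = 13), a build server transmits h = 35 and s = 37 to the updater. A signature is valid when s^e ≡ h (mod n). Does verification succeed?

fails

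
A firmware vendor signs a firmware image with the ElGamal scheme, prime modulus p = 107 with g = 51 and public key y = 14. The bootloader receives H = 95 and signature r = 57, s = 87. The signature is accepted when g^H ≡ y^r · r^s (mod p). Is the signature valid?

invalid

Left side g^H mod p:
Squares mod 107: 51^1≡51, 51^2≡33, 51^4≡19, 51^8≡40, 51^16≡102, 51^32≡25, 51^64≡90
95 = 64 + 16 + 8 + 4 + 2 + 1, so 51^95 ≡ 90·102·40·19·33·51 ≡ 63 (mod 107)
Right side y^r · r^s mod p:
Squares mod 107: 14^1≡14, 14^2≡89, 14^4≡3, 14^8≡9, 14^16≡81, 14^32≡34
57 = 32 + 16 + 8 + 1, so 14^57 ≡ 34·81·9·14 ≡ 3 (mod 107)
Squares mod 107: 57^1≡57, 57^2≡39, 57^4≡23, 57^8≡101, 57^16≡36, 57^32≡12, 57^64≡37
87 = 64 + 16 + 4 + 2 + 1, so 57^87 ≡ 37·36·23·39·57 ≡ 40 (mod 107)
3·40 = 120 ≡ 13 (mod 107)
63 ≠ 13, so verification fails.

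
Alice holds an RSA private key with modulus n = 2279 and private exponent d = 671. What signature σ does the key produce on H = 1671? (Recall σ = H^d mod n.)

437

H^671 mod 2279 = 437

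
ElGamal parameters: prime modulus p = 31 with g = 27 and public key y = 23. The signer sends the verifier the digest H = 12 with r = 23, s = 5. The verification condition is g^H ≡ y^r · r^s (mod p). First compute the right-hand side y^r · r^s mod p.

16

23^2 = 529 ≡ 2
23^4 ≡ 2^2 = 4
23^8 ≡ 4^2 = 16
23^16 ≡ 16^2 = 256 ≡ 8
23 = 16 + 4 + 2 + 1, so 23^23 ≡ 8·4·2·23 ≡ 15 (mod 31)
23^2 = 529 ≡ 2
23^4 ≡ 2^2 = 4
5 = 4 + 1, so 23^5 ≡ 4·23 ≡ 30 (mod 31)
y^r · r^s ≡ 15·30 = 450 ≡ 16 (mod 31)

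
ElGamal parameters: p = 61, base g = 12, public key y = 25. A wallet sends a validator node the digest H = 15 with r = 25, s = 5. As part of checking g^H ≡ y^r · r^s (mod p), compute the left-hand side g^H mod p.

1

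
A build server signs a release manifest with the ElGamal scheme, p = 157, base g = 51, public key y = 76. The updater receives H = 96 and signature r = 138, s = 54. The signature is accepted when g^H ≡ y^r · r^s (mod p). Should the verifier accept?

accept

Left side g^H mod p:
Squares mod 157: 51^1≡51, 51^2≡89, 51^4≡71, 51^8≡17, 51^16≡132, 51^32≡154, 51^64≡9
96 = 64 + 32, so 51^96 ≡ 9·154 ≡ 130 (mod 157)
Right side y^r · r^s mod p:
Squares mod 157: 76^1≡76, 76^2≡124, 76^4≡147, 76^8≡100, 76^16≡109, 76^32≡106, 76^64≡89, 76^128≡71
138 = 128 + 8 + 2, so 76^138 ≡ 71·100·124 ≡ 101 (mod 157)
Squares mod 157: 138^1≡138, 138^2≡47, 138^4≡11, 138^8≡121, 138^16≡40, 138^32≡30
54 = 32 + 16 + 4 + 2, so 138^54 ≡ 30·40·11·47 ≡ 93 (mod 157)
101·93 = 9393 ≡ 130 (mod 157)
130 ≡ 130 (mod 157), so the signature is genuine.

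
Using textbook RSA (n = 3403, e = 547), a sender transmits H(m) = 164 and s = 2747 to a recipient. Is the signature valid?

invalid

s^2 ≡ 2747^2 = 7546009 ≡ 1558
s^4 ≡ 1558^2 = 2427364 ≡ 1025
s^8 ≡ 1025^2 = 1050625 ≡ 2501
s^16 ≡ 2501^2 = 6255001 ≡ 287
s^32 ≡ 287^2 = 82369 ≡ 697
s^64 ≡ 697^2 = 485809 ≡ 2583
s^128 ≡ 2583^2 = 6671889 ≡ 2009
s^256 ≡ 2009^2 = 4036081 ≡ 123
s^512 ≡ 123^2 = 15129 ≡ 1517
547 = 512 + 32 + 2 + 1, so s^547 ≡ 1517·697·1558·2747 ≡ 3239 (mod 3403)
The recovered value 3239 does not match the digest 164.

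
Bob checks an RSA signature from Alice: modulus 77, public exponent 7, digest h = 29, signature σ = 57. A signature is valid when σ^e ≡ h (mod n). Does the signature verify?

σ^2 ≡ 57^2 = 3249 ≡ 15
σ^4 ≡ 15^2 = 225 ≡ 71
7 = 4 + 2 + 1, so σ^7 ≡ 71·15·57 ≡ 29 (mod 77)
σ^7 mod 77 = 29 matches h.

verifies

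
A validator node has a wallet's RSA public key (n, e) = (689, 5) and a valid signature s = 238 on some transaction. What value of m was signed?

Squares mod 689: s^1≡238, s^2≡146, s^4≡646
5 = 4 + 1, so s^5 ≡ 646·238 ≡ 101 (mod 689)

101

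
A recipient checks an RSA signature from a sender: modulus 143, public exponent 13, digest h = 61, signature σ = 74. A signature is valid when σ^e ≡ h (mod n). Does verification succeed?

Squares mod 143: σ^1≡74, σ^2≡42, σ^4≡48, σ^8≡16
13 = 8 + 4 + 1, so σ^13 ≡ 16·48·74 ≡ 61 (mod 143)
61 = h, so the signature checks out.

passes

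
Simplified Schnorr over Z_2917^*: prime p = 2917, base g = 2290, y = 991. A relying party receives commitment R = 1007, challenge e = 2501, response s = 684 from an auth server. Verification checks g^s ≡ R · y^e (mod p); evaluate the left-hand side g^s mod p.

2290^2 = 5244100 ≡ 2251
2290^4 ≡ 2251^2 = 5067001 ≡ 172
2290^8 ≡ 172^2 = 29584 ≡ 414
2290^16 ≡ 414^2 = 171396 ≡ 2210
2290^32 ≡ 2210^2 = 4884100 ≡ 1042
2290^64 ≡ 1042^2 = 1085764 ≡ 640
2290^128 ≡ 640^2 = 409600 ≡ 1220
2290^256 ≡ 1220^2 = 1488400 ≡ 730
2290^512 ≡ 730^2 = 532900 ≡ 2006
684 = 512 + 128 + 32 + 8 + 4, so 2290^684 ≡ 2006·1220·1042·414·172 ≡ 1861 (mod 2917)

1861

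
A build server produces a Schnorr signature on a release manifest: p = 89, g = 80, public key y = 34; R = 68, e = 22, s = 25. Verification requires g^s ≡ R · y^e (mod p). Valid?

g^s mod p:
80^25 mod 89 = 17
R · y^e mod p:
34^22 mod 89 = 88
68·88 = 5984 ≡ 21 (mod 89)
17 ≠ 21; the check fails.

no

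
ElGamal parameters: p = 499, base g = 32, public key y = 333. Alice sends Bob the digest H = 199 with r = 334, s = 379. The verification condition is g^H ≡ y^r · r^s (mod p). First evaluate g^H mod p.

250

32^199 mod 499 = 250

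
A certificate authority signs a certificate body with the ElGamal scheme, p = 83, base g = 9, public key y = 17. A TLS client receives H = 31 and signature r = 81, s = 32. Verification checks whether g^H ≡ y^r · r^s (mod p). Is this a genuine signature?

forged

Left side g^H mod p:
9^2 = 81
9^4 ≡ 81^2 = 6561 ≡ 4
9^8 ≡ 4^2 = 16
9^16 ≡ 16^2 = 256 ≡ 7
31 = 16 + 8 + 4 + 2 + 1, so 9^31 ≡ 7·16·4·81·9 ≡ 70 (mod 83)
Right side y^r · r^s mod p:
17^2 = 289 ≡ 40
17^4 ≡ 40^2 = 1600 ≡ 23
17^8 ≡ 23^2 = 529 ≡ 31
17^16 ≡ 31^2 = 961 ≡ 48
17^32 ≡ 48^2 = 2304 ≡ 63
17^64 ≡ 63^2 = 3969 ≡ 68
81 = 64 + 16 + 1, so 17^81 ≡ 68·48·17 ≡ 44 (mod 83)
81^2 = 6561 ≡ 4
81^4 ≡ 4^2 = 16
81^8 ≡ 16^2 = 256 ≡ 7
81^16 ≡ 7^2 = 49
81^32 ≡ 49^2 = 2401 ≡ 77
44·77 = 3388 ≡ 68 (mod 83)
70 ≠ 68, so verification fails.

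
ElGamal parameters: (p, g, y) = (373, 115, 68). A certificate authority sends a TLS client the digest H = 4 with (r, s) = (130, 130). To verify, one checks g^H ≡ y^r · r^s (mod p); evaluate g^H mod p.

115^2 = 13225 ≡ 170
115^4 ≡ 170^2 = 28900 ≡ 179

179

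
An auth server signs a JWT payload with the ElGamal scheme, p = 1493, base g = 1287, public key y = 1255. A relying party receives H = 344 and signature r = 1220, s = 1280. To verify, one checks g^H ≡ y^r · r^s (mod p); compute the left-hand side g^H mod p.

1287^2 = 1656369 ≡ 632
1287^4 ≡ 632^2 = 399424 ≡ 793
1287^8 ≡ 793^2 = 628849 ≡ 296
1287^16 ≡ 296^2 = 87616 ≡ 1022
1287^32 ≡ 1022^2 = 1044484 ≡ 877
1287^64 ≡ 877^2 = 769129 ≡ 234
1287^128 ≡ 234^2 = 54756 ≡ 1008
1287^256 ≡ 1008^2 = 1016064 ≡ 824
344 = 256 + 64 + 16 + 8, so 1287^344 ≡ 824·234·1022·296 ≡ 1239 (mod 1493)

1239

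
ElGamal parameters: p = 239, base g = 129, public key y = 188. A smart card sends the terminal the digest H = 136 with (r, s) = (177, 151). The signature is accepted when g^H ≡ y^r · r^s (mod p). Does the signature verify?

verifies

Left side g^H mod p:
Squares mod 239: 129^1≡129, 129^2≡150, 129^4≡34, 129^8≡200, 129^16≡87, 129^32≡160, 129^64≡27, 129^128≡12
136 = 128 + 8, so 129^136 ≡ 12·200 ≡ 10 (mod 239)
Right side y^r · r^s mod p:
Squares mod 239: 188^1≡188, 188^2≡211, 188^4≡67, 188^8≡187, 188^16≡75, 188^32≡128, 188^64≡132, 188^128≡216
177 = 128 + 32 + 16 + 1, so 188^177 ≡ 216·128·75·188 ≡ 76 (mod 239)
Squares mod 239: 177^1≡177, 177^2≡20, 177^4≡161, 177^8≡109, 177^16≡170, 177^32≡220, 177^64≡122, 177^128≡66
151 = 128 + 16 + 4 + 2 + 1, so 177^151 ≡ 66·170·161·20·177 ≡ 19 (mod 239)
76·19 = 1444 ≡ 10 (mod 239)
10 ≡ 10 (mod 239), so the signature is genuine.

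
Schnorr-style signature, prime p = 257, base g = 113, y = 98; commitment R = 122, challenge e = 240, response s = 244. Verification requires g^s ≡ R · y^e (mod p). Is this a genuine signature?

forged

g^s mod p:
113^244 mod 257 = 227
R · y^e mod p:
98^240 mod 257 = 4
122·4 = 488 ≡ 231 (mod 257)
227 ≠ 231; the check fails.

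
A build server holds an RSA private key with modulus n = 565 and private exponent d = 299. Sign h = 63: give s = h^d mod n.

552

h^2 ≡ 63^2 = 3969 ≡ 14
h^4 ≡ 14^2 = 196
h^8 ≡ 196^2 = 38416 ≡ 561
h^16 ≡ 561^2 = 314721 ≡ 16
h^32 ≡ 16^2 = 256
h^64 ≡ 256^2 = 65536 ≡ 561
h^128 ≡ 561^2 = 314721 ≡ 16
h^256 ≡ 16^2 = 256
299 = 256 + 32 + 8 + 2 + 1, so h^299 ≡ 256·256·561·14·63 ≡ 552 (mod 565)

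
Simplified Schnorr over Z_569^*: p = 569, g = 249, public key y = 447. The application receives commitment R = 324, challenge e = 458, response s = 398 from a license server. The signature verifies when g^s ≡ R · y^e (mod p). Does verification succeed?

passes

g^s mod p:
249^2 = 62001 ≡ 549
249^4 ≡ 549^2 = 301401 ≡ 400
249^8 ≡ 400^2 = 160000 ≡ 111
249^16 ≡ 111^2 = 12321 ≡ 372
249^32 ≡ 372^2 = 138384 ≡ 117
249^64 ≡ 117^2 = 13689 ≡ 33
249^128 ≡ 33^2 = 1089 ≡ 520
249^256 ≡ 520^2 = 270400 ≡ 125
398 = 256 + 128 + 8 + 4 + 2, so 249^398 ≡ 125·520·111·400·549 ≡ 125 (mod 569)
R · y^e mod p:
447^2 = 199809 ≡ 90
447^4 ≡ 90^2 = 8100 ≡ 134
447^8 ≡ 134^2 = 17956 ≡ 317
447^16 ≡ 317^2 = 100489 ≡ 345
447^32 ≡ 345^2 = 119025 ≡ 104
447^64 ≡ 104^2 = 10816 ≡ 5
447^128 ≡ 5^2 = 25
447^256 ≡ 25^2 = 625 ≡ 56
458 = 256 + 128 + 64 + 8 + 2, so 447^458 ≡ 56·25·5·317·90 ≡ 104 (mod 569)
324·104 = 33696 ≡ 125 (mod 569)
125 ≡ 125 (mod 569); signature holds.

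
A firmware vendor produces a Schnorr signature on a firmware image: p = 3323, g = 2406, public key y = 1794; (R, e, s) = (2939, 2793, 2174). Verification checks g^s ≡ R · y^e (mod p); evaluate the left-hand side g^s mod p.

2406^2174 mod 3323 = 363

363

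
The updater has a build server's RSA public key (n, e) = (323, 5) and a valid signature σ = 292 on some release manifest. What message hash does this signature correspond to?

277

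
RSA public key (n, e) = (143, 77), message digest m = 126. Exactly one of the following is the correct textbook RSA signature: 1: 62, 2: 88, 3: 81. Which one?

Candidate 1: Squares mod 143: 62^1≡62, 62^2≡126, 62^4≡3, 62^8≡9, 62^16≡81, 62^32≡126, 62^64≡3; 77 = 64 + 8 + 4 + 1, so 62^77 ≡ 3·9·3·62 ≡ 17 (mod 143)
Candidate 2: Squares mod 143: 88^1≡88, 88^2≡22, 88^4≡55, 88^8≡22, 88^16≡55, 88^32≡22, 88^64≡55; 77 = 64 + 8 + 4 + 1, so 88^77 ≡ 55·22·55·88 ≡ 121 (mod 143)
Candidate 3: Squares mod 143: 81^1≡81, 81^2≡126, 81^4≡3, 81^8≡9, 81^16≡81, 81^32≡126, 81^64≡3; 77 = 64 + 8 + 4 + 1, so 81^77 ≡ 3·9·3·81 ≡ 126 (mod 143)
  → matches m = 126

3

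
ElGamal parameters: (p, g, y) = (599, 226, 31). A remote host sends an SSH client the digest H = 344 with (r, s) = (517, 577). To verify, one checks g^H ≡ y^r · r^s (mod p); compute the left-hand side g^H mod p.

226^2 = 51076 ≡ 161
226^4 ≡ 161^2 = 25921 ≡ 164
226^8 ≡ 164^2 = 26896 ≡ 540
226^16 ≡ 540^2 = 291600 ≡ 486
226^32 ≡ 486^2 = 236196 ≡ 190
226^64 ≡ 190^2 = 36100 ≡ 160
226^128 ≡ 160^2 = 25600 ≡ 442
226^256 ≡ 442^2 = 195364 ≡ 90
344 = 256 + 64 + 16 + 8, so 226^344 ≡ 90·160·486·540 ≡ 75 (mod 599)

75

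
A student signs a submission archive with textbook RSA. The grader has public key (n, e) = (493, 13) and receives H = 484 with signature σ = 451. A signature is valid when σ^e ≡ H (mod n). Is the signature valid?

σ^2 ≡ 451^2 = 203401 ≡ 285
σ^4 ≡ 285^2 = 81225 ≡ 373
σ^8 ≡ 373^2 = 139129 ≡ 103
13 = 8 + 4 + 1, so σ^13 ≡ 103·373·451 ≡ 484 (mod 493)
484 = H, so the signature checks out.

valid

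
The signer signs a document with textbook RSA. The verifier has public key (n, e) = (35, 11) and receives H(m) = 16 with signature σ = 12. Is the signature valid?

σ^11 mod 35 = 3
σ^11 mod 35 = 3, but H(m) = 16.

invalid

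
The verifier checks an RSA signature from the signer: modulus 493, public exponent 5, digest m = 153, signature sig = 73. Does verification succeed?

sig^2 ≡ 73^2 = 5329 ≡ 399
sig^4 ≡ 399^2 = 159201 ≡ 455
5 = 4 + 1, so sig^5 ≡ 455·73 ≡ 184 (mod 493)
sig^5 mod 493 = 184, but m = 153.

fails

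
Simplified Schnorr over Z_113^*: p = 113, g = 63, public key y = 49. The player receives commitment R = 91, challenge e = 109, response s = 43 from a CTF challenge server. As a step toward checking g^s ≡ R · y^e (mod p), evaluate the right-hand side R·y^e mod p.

Squares mod 113: 49^1≡49, 49^2≡28, 49^4≡106, 49^8≡49, 49^16≡28, 49^32≡106, 49^64≡49
109 = 64 + 32 + 8 + 4 + 1, so 49^109 ≡ 49·106·49·106·49 ≡ 106 (mod 113)
R · y^e ≡ 91·106 = 9646 ≡ 41 (mod 113)

41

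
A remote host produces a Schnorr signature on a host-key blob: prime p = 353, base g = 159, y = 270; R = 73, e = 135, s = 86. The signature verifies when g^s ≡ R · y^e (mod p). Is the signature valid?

g^s mod p:
159^2 = 25281 ≡ 218
159^4 ≡ 218^2 = 47524 ≡ 222
159^8 ≡ 222^2 = 49284 ≡ 217
159^16 ≡ 217^2 = 47089 ≡ 140
159^32 ≡ 140^2 = 19600 ≡ 185
159^64 ≡ 185^2 = 34225 ≡ 337
86 = 64 + 16 + 4 + 2, so 159^86 ≡ 337·140·222·218 ≡ 319 (mod 353)
R · y^e mod p:
270^2 = 72900 ≡ 182
270^4 ≡ 182^2 = 33124 ≡ 295
270^8 ≡ 295^2 = 87025 ≡ 187
270^16 ≡ 187^2 = 34969 ≡ 22
270^32 ≡ 22^2 = 484 ≡ 131
270^64 ≡ 131^2 = 17161 ≡ 217
270^128 ≡ 217^2 = 47089 ≡ 140
135 = 128 + 4 + 2 + 1, so 270^135 ≡ 140·295·182·270 ≡ 280 (mod 353)
73·280 = 20440 ≡ 319 (mod 353)
319 ≡ 319 (mod 353); signature holds.

valid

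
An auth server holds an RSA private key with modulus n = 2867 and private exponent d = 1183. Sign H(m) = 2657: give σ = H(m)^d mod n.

1789

(H(m))^2 ≡ 2657^2 = 7059649 ≡ 1095
(H(m))^4 ≡ 1095^2 = 1199025 ≡ 619
(H(m))^8 ≡ 619^2 = 383161 ≡ 1850
(H(m))^16 ≡ 1850^2 = 3422500 ≡ 2169
(H(m))^32 ≡ 2169^2 = 4704561 ≡ 2681
(H(m))^64 ≡ 2681^2 = 7187761 ≡ 192
(H(m))^128 ≡ 192^2 = 36864 ≡ 2460
(H(m))^256 ≡ 2460^2 = 6051600 ≡ 2230
(H(m))^512 ≡ 2230^2 = 4972900 ≡ 1522
(H(m))^1024 ≡ 1522^2 = 2316484 ≡ 2815
1183 = 1024 + 128 + 16 + 8 + 4 + 2 + 1, so (H(m))^1183 ≡ 2815·2460·2169·1850·619·1095·2657 ≡ 1789 (mod 2867)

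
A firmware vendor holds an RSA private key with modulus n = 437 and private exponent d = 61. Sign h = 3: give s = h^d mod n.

h^2 ≡ 3^2 = 9
h^4 ≡ 9^2 = 81
h^8 ≡ 81^2 = 6561 ≡ 6
h^16 ≡ 6^2 = 36
h^32 ≡ 36^2 = 1296 ≡ 422
61 = 32 + 16 + 8 + 4 + 1, so h^61 ≡ 422·36·6·81·3 ≡ 154 (mod 437)

154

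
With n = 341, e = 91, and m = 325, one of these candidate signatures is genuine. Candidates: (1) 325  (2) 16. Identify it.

1

Candidate 1: Squares mod 341: 325^1≡325, 325^2≡256, 325^4≡64, 325^8≡4, 325^16≡16, 325^32≡256, 325^64≡64; 91 = 64 + 16 + 8 + 2 + 1, so 325^91 ≡ 64·16·4·256·325 ≡ 325 (mod 341)
  → matches m = 325
Candidate 2: Squares mod 341: 16^1≡16, 16^2≡256, 16^4≡64, 16^8≡4, 16^16≡16, 16^32≡256, 16^64≡64; 91 = 64 + 16 + 8 + 2 + 1, so 16^91 ≡ 64·16·4·256·16 ≡ 16 (mod 341)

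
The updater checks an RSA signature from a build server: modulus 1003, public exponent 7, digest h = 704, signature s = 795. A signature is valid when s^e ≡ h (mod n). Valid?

s^7 mod 1003 = 684
684 ≠ 704, so verification fails.

no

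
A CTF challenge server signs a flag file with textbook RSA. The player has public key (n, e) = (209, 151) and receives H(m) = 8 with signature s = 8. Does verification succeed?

s^2 ≡ 8^2 = 64
s^4 ≡ 64^2 = 4096 ≡ 125
s^8 ≡ 125^2 = 15625 ≡ 159
s^16 ≡ 159^2 = 25281 ≡ 201
s^32 ≡ 201^2 = 40401 ≡ 64
s^64 ≡ 64^2 = 4096 ≡ 125
s^128 ≡ 125^2 = 15625 ≡ 159
151 = 128 + 16 + 4 + 2 + 1, so s^151 ≡ 159·201·125·64·8 ≡ 8 (mod 209)
8 = H(m), so the signature checks out.

passes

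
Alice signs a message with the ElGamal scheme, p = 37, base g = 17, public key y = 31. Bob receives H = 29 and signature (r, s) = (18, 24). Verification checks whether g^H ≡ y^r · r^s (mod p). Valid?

Left side g^H mod p:
17^2 = 289 ≡ 30
17^4 ≡ 30^2 = 900 ≡ 12
17^8 ≡ 12^2 = 144 ≡ 33
17^16 ≡ 33^2 = 1089 ≡ 16
29 = 16 + 8 + 4 + 1, so 17^29 ≡ 16·33·12·17 ≡ 5 (mod 37)
Right side y^r · r^s mod p:
31^2 = 961 ≡ 36
31^4 ≡ 36^2 = 1296 ≡ 1
31^8 ≡ 1^2 = 1
31^16 ≡ 1^2 = 1
18 = 16 + 2, so 31^18 ≡ 1·36 ≡ 36 (mod 37)
18^2 = 324 ≡ 28
18^4 ≡ 28^2 = 784 ≡ 7
18^8 ≡ 7^2 = 49 ≡ 12
18^16 ≡ 12^2 = 144 ≡ 33
24 = 16 + 8, so 18^24 ≡ 33·12 ≡ 26 (mod 37)
36·26 = 936 ≡ 11 (mod 37)
5 ≠ 11, so verification fails.

no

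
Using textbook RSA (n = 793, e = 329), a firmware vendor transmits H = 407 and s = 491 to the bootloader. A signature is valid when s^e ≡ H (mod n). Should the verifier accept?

s^2 ≡ 491^2 = 241081 ≡ 9
s^4 ≡ 9^2 = 81
s^8 ≡ 81^2 = 6561 ≡ 217
s^16 ≡ 217^2 = 47089 ≡ 302
s^32 ≡ 302^2 = 91204 ≡ 9
s^64 ≡ 9^2 = 81
s^128 ≡ 81^2 = 6561 ≡ 217
s^256 ≡ 217^2 = 47089 ≡ 302
329 = 256 + 64 + 8 + 1, so s^329 ≡ 302·81·217·491 ≡ 407 (mod 793)
s^329 mod 793 = 407 matches H.

accept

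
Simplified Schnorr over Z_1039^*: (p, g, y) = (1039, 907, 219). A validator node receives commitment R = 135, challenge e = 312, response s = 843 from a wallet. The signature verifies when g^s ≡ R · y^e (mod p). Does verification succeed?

g^s mod p:
907^2 = 822649 ≡ 800
907^4 ≡ 800^2 = 640000 ≡ 1015
907^8 ≡ 1015^2 = 1030225 ≡ 576
907^16 ≡ 576^2 = 331776 ≡ 335
907^32 ≡ 335^2 = 112225 ≡ 13
907^64 ≡ 13^2 = 169
907^128 ≡ 169^2 = 28561 ≡ 508
907^256 ≡ 508^2 = 258064 ≡ 392
907^512 ≡ 392^2 = 153664 ≡ 931
843 = 512 + 256 + 64 + 8 + 2 + 1, so 907^843 ≡ 931·392·169·576·800·907 ≡ 282 (mod 1039)
R · y^e mod p:
219^2 = 47961 ≡ 167
219^4 ≡ 167^2 = 27889 ≡ 875
219^8 ≡ 875^2 = 765625 ≡ 921
219^16 ≡ 921^2 = 848241 ≡ 417
219^32 ≡ 417^2 = 173889 ≡ 376
219^64 ≡ 376^2 = 141376 ≡ 72
219^128 ≡ 72^2 = 5184 ≡ 1028
219^256 ≡ 1028^2 = 1056784 ≡ 121
312 = 256 + 32 + 16 + 8, so 219^312 ≡ 121·376·417·921 ≡ 1018 (mod 1039)
135·1018 = 137430 ≡ 282 (mod 1039)
282 ≡ 282 (mod 1039); signature holds.

passes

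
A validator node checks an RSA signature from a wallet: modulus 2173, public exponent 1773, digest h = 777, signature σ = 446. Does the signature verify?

does not verify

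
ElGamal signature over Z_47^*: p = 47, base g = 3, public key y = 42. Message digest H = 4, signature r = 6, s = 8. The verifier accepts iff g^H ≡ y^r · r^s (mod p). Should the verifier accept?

Left side g^H mod p:
3^2 = 9
3^4 ≡ 9^2 = 81 ≡ 34
Right side y^r · r^s mod p:
42^2 = 1764 ≡ 25
42^4 ≡ 25^2 = 625 ≡ 14
6 = 4 + 2, so 42^6 ≡ 14·25 ≡ 21 (mod 47)
6^2 = 36
6^4 ≡ 36^2 = 1296 ≡ 27
6^8 ≡ 27^2 = 729 ≡ 24
21·24 = 504 ≡ 34 (mod 47)
34 ≡ 34 (mod 47), so the signature is genuine.

accept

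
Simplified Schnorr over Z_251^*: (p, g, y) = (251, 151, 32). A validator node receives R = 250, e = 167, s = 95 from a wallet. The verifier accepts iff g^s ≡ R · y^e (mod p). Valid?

g^s mod p:
151^2 = 22801 ≡ 211
151^4 ≡ 211^2 = 44521 ≡ 94
151^8 ≡ 94^2 = 8836 ≡ 51
151^16 ≡ 51^2 = 2601 ≡ 91
151^32 ≡ 91^2 = 8281 ≡ 249
151^64 ≡ 249^2 = 62001 ≡ 4
95 = 64 + 16 + 8 + 4 + 2 + 1, so 151^95 ≡ 4·91·51·94·211·151 ≡ 231 (mod 251)
R · y^e mod p:
32^2 = 1024 ≡ 20
32^4 ≡ 20^2 = 400 ≡ 149
32^8 ≡ 149^2 = 22201 ≡ 113
32^16 ≡ 113^2 = 12769 ≡ 219
32^32 ≡ 219^2 = 47961 ≡ 20
32^64 ≡ 20^2 = 400 ≡ 149
32^128 ≡ 149^2 = 22201 ≡ 113
167 = 128 + 32 + 4 + 2 + 1, so 32^167 ≡ 113·20·149·20·32 ≡ 231 (mod 251)
250·231 = 57750 ≡ 20 (mod 251)
231 ≠ 20; the check fails.

no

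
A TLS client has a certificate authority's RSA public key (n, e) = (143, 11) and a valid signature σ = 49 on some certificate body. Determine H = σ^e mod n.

82

σ^2 ≡ 49^2 = 2401 ≡ 113
σ^4 ≡ 113^2 = 12769 ≡ 42
σ^8 ≡ 42^2 = 1764 ≡ 48
11 = 8 + 2 + 1, so σ^11 ≡ 48·113·49 ≡ 82 (mod 143)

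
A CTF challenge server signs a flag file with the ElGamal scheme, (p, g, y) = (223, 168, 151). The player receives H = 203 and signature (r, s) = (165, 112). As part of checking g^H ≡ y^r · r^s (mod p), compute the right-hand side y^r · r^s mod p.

Squares mod 223: 151^1≡151, 151^2≡55, 151^4≡126, 151^8≡43, 151^16≡65, 151^32≡211, 151^64≡144, 151^128≡220
165 = 128 + 32 + 4 + 1, so 151^165 ≡ 220·211·126·151 ≡ 103 (mod 223)
Squares mod 223: 165^1≡165, 165^2≡19, 165^4≡138, 165^8≡89, 165^16≡116, 165^32≡76, 165^64≡201
112 = 64 + 32 + 16, so 165^112 ≡ 201·76·116 ≡ 58 (mod 223)
y^r · r^s ≡ 103·58 = 5974 ≡ 176 (mod 223)

176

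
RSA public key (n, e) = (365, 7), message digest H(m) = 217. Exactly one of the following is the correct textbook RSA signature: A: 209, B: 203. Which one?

B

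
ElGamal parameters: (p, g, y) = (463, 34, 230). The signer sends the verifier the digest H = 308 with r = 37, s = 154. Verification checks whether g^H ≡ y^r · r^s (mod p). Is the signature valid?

Left side g^H mod p:
Squares mod 463: 34^1≡34, 34^2≡230, 34^4≡118, 34^8≡34, 34^16≡230, 34^32≡118, 34^64≡34, 34^128≡230, 34^256≡118
308 = 256 + 32 + 16 + 4, so 34^308 ≡ 118·118·230·118 ≡ 1 (mod 463)
Right side y^r · r^s mod p:
Squares mod 463: 230^1≡230, 230^2≡118, 230^4≡34, 230^8≡230, 230^16≡118, 230^32≡34
37 = 32 + 4 + 1, so 230^37 ≡ 34·34·230 ≡ 118 (mod 463)
Squares mod 463: 37^1≡37, 37^2≡443, 37^4≡400, 37^8≡265, 37^16≡312, 37^32≡114, 37^64≡32, 37^128≡98
154 = 128 + 16 + 8 + 2, so 37^154 ≡ 98·312·265·443 ≡ 441 (mod 463)
118·441 = 52038 ≡ 182 (mod 463)
1 ≠ 182, so verification fails.

invalid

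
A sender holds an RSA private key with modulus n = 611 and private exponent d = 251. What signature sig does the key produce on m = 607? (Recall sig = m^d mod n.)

185

m^251 mod 611 = 185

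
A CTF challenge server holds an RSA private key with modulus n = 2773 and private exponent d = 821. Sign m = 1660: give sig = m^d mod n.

Squares mod 2773: m^1≡1660, m^2≡2011, m^4≡1087, m^8≡271, m^16≡1343, m^32≡1199, m^64≡1187, m^128≡285, m^256≡808, m^512≡1209
821 = 512 + 256 + 32 + 16 + 4 + 1, so m^821 ≡ 1209·808·1199·1343·1087·1660 ≡ 2699 (mod 2773)

2699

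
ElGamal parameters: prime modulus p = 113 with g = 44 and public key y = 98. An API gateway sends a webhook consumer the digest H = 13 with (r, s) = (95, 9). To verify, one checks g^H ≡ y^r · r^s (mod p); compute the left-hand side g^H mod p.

44^2 = 1936 ≡ 15
44^4 ≡ 15^2 = 225 ≡ 112
44^8 ≡ 112^2 = 12544 ≡ 1
13 = 8 + 4 + 1, so 44^13 ≡ 1·112·44 ≡ 69 (mod 113)

69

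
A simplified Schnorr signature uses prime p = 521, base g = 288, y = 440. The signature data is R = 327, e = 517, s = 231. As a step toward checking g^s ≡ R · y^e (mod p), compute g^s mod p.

Squares mod 521: 288^1≡288, 288^2≡105, 288^4≡84, 288^8≡283, 288^16≡376, 288^32≡185, 288^64≡360, 288^128≡392
231 = 128 + 64 + 32 + 4 + 2 + 1, so 288^231 ≡ 392·360·185·84·105·288 ≡ 431 (mod 521)

431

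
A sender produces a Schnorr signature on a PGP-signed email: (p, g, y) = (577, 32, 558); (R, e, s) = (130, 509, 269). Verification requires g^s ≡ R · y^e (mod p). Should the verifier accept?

g^s mod p:
Squares mod 577: 32^1≡32, 32^2≡447, 32^4≡167, 32^8≡193, 32^16≡321, 32^32≡335, 32^64≡287, 32^128≡435, 32^256≡546
269 = 256 + 8 + 4 + 1, so 32^269 ≡ 546·193·167·32 ≡ 149 (mod 577)
R · y^e mod p:
Squares mod 577: 558^1≡558, 558^2≡361, 558^4≡496, 558^8≡214, 558^16≡213, 558^32≡363, 558^64≡213, 558^128≡363, 558^256≡213
509 = 256 + 128 + 64 + 32 + 16 + 8 + 4 + 1, so 558^509 ≡ 213·363·213·363·213·214·496·558 ≡ 192 (mod 577)
130·192 = 24960 ≡ 149 (mod 577)
149 ≡ 149 (mod 577); signature holds.

accept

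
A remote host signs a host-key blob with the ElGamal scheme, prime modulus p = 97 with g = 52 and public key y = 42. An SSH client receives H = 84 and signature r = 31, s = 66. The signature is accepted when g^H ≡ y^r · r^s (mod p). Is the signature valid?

invalid

Left side g^H mod p:
Squares mod 97: 52^1≡52, 52^2≡85, 52^4≡47, 52^8≡75, 52^16≡96, 52^32≡1, 52^64≡1
84 = 64 + 16 + 4, so 52^84 ≡ 1·96·47 ≡ 50 (mod 97)
Right side y^r · r^s mod p:
Squares mod 97: 42^1≡42, 42^2≡18, 42^4≡33, 42^8≡22, 42^16≡96
31 = 16 + 8 + 4 + 2 + 1, so 42^31 ≡ 96·22·33·18·42 ≡ 67 (mod 97)
Squares mod 97: 31^1≡31, 31^2≡88, 31^4≡81, 31^8≡62, 31^16≡61, 31^32≡35, 31^64≡61
66 = 64 + 2, so 31^66 ≡ 61·88 ≡ 33 (mod 97)
67·33 = 2211 ≡ 77 (mod 97)
50 ≠ 77, so verification fails.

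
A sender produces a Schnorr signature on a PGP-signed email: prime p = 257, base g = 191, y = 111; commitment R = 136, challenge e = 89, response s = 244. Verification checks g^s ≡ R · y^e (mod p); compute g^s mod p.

176

191^2 = 36481 ≡ 244
191^4 ≡ 244^2 = 59536 ≡ 169
191^8 ≡ 169^2 = 28561 ≡ 34
191^16 ≡ 34^2 = 1156 ≡ 128
191^32 ≡ 128^2 = 16384 ≡ 193
191^64 ≡ 193^2 = 37249 ≡ 241
191^128 ≡ 241^2 = 58081 ≡ 256
244 = 128 + 64 + 32 + 16 + 4, so 191^244 ≡ 256·241·193·128·169 ≡ 176 (mod 257)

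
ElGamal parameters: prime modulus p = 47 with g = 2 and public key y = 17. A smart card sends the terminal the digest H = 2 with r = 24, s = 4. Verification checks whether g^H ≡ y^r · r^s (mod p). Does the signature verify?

Left side g^H mod p:
2^2 = 4
Right side y^r · r^s mod p:
17^2 = 289 ≡ 7
17^4 ≡ 7^2 = 49 ≡ 2
17^8 ≡ 2^2 = 4
17^16 ≡ 4^2 = 16
24 = 16 + 8, so 17^24 ≡ 16·4 ≡ 17 (mod 47)
24^2 = 576 ≡ 12
24^4 ≡ 12^2 = 144 ≡ 3
17·3 = 51 ≡ 4 (mod 47)
4 ≡ 4 (mod 47), so the signature is genuine.

verifies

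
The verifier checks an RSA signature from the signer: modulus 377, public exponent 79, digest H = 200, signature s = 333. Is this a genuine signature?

genuine

Squares mod 377: s^1≡333, s^2≡51, s^4≡339, s^8≡313, s^16≡326, s^32≡339, s^64≡313
79 = 64 + 8 + 4 + 2 + 1, so s^79 ≡ 313·313·339·51·333 ≡ 200 (mod 377)
s^79 mod 377 = 200 matches H.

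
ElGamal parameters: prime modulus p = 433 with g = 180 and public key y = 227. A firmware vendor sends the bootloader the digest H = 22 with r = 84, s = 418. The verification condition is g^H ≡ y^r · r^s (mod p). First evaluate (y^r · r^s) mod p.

227^2 = 51529 ≡ 2
227^4 ≡ 2^2 = 4
227^8 ≡ 4^2 = 16
227^16 ≡ 16^2 = 256
227^32 ≡ 256^2 = 65536 ≡ 153
227^64 ≡ 153^2 = 23409 ≡ 27
84 = 64 + 16 + 4, so 227^84 ≡ 27·256·4 ≡ 369 (mod 433)
84^2 = 7056 ≡ 128
84^4 ≡ 128^2 = 16384 ≡ 363
84^8 ≡ 363^2 = 131769 ≡ 137
84^16 ≡ 137^2 = 18769 ≡ 150
84^32 ≡ 150^2 = 22500 ≡ 417
84^64 ≡ 417^2 = 173889 ≡ 256
84^128 ≡ 256^2 = 65536 ≡ 153
84^256 ≡ 153^2 = 23409 ≡ 27
418 = 256 + 128 + 32 + 2, so 84^418 ≡ 27·153·417·128 ≡ 99 (mod 433)
y^r · r^s ≡ 369·99 = 36531 ≡ 159 (mod 433)

159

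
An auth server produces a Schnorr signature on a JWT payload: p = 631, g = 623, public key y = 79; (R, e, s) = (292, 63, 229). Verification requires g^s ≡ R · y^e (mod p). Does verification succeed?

g^s mod p:
623^2 = 388129 ≡ 64
623^4 ≡ 64^2 = 4096 ≡ 310
623^8 ≡ 310^2 = 96100 ≡ 188
623^16 ≡ 188^2 = 35344 ≡ 8
623^32 ≡ 8^2 = 64
623^64 ≡ 64^2 = 4096 ≡ 310
623^128 ≡ 310^2 = 96100 ≡ 188
229 = 128 + 64 + 32 + 4 + 1, so 623^229 ≡ 188·310·64·310·623 ≡ 321 (mod 631)
R · y^e mod p:
79^2 = 6241 ≡ 562
79^4 ≡ 562^2 = 315844 ≡ 344
79^8 ≡ 344^2 = 118336 ≡ 339
79^16 ≡ 339^2 = 114921 ≡ 79
79^32 ≡ 79^2 = 6241 ≡ 562
63 = 32 + 16 + 8 + 4 + 2 + 1, so 79^63 ≡ 562·79·339·344·562·79 ≡ 228 (mod 631)
292·228 = 66576 ≡ 321 (mod 631)
321 ≡ 321 (mod 631); signature holds.

passes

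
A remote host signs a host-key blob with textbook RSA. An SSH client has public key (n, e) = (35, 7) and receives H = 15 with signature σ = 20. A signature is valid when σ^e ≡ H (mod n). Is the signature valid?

invalid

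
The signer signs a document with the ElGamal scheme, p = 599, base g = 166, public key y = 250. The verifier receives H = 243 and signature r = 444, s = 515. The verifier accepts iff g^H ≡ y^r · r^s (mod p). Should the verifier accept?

accept

Left side g^H mod p:
166^243 mod 599 = 556
Right side y^r · r^s mod p:
250^444 mod 599 = 2
444^515 mod 599 = 278
2·278 = 556 ≡ 556 (mod 599)
556 ≡ 556 (mod 599), so the signature is genuine.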